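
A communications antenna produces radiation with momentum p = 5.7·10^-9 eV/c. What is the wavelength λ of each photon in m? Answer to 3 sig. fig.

218 m

Use h = 6.62607015·10^-34 J·s, c = 2.99792458·10^8 m/s, 1 eV = 1.602176634·10^-19 J.
First convert: p = 5.7·10^-9 eV/c = 3.0462·10^-36 kg·m/s.
For a photon λ = h/p, so λ = 217.5 m.
So λ ≈ 218 m.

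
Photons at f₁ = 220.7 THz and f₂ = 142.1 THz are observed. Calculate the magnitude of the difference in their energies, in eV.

0.325 eV

Using E = hf: E₁ = 1.4624 × 10^-19 J, E₂ = 9.4156 × 10^-20 J.
|ΔE| = |1.4624 × 10^-19 − 9.4156 × 10^-20| = 5.21 × 10^-20 J = 0.325 eV.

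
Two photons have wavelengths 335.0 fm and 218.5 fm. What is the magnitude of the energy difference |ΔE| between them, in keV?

Using E = hc/λ: E₁ = 5.9297 × 10^-13 J, E₂ = 9.0913 × 10^-13 J.
|ΔE| = |5.9297 × 10^-13 − 9.0913 × 10^-13| = 3.16 × 10^-13 J = 1970 keV.

1970 keV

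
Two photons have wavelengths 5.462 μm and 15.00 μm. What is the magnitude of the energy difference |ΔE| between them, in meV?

144 meV

Using E = hc/λ: E₁ = 3.6368 × 10^-20 J, E₂ = 1.3243 × 10^-20 J.
|ΔE| = |3.6368 × 10^-20 − 1.3243 × 10^-20| = 2.31 × 10^-20 J = 144 meV.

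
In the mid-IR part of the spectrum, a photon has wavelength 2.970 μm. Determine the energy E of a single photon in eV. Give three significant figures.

Use h = 6.62607015e-34 J·s, c = 2.99792458e8 m/s, 1 eV = 1.602176634e-19 J.
In SI units: λ = 2.970 μm = 2.970e-6 m.
Apply E = hc/λ: E = 6.688e-20 J.
Converting to eV: E = 0.4175 eV ≈ 0.417 eV.

0.417 eV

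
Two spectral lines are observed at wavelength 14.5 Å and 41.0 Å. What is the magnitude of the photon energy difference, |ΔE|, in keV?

0.553 keV

Using E = hc/λ: E₁ = 1.370 × 10^-16 J, E₂ = 4.845 × 10^-17 J.
|ΔE| = |1.370 × 10^-16 − 4.845 × 10^-17| = 8.85 × 10^-17 J = 0.553 keV.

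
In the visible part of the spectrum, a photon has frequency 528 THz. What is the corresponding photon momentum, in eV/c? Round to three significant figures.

2.18 eV/c

Use h = 6.62607015 × 10^-34 J·s, c = 2.99792458 × 10^8 m/s, 1 eV = 1.602176634 × 10^-19 J.
First convert: f = 528 THz = 5.28 × 10^14 Hz.
Since p = hf/c for a photon, p = 1.167 × 10^-27 kg·m/s.
Converting to eV/c: p = 2.184 eV/c ≈ 2.18 eV/c.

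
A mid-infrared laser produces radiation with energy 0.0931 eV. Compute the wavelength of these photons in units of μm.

13.3 μm

In SI units: E = 0.0931 eV = 1.4916e-20 J.
Apply λ = hc/E: λ = 1.332e-5 m.
Converting to μm: λ = 13.32 μm ≈ 13.3 μm.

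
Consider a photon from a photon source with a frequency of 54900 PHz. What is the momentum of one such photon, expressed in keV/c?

227 keV/c

First convert: f = 54900 PHz = 5.49 × 10^19 Hz.
For a photon p = hf/c, so p = 1.213 × 10^-22 kg·m/s.
Converting to keV/c: p = 227.0 keV/c ≈ 227 keV/c.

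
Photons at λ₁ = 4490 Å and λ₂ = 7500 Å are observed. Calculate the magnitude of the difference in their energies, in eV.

Using E = hc/λ: E₁ = 4.424 × 10^-19 J, E₂ = 2.649 × 10^-19 J.
|ΔE| = |4.424 × 10^-19 − 2.649 × 10^-19| = 1.78 × 10^-19 J = 1.11 eV.

1.11 eV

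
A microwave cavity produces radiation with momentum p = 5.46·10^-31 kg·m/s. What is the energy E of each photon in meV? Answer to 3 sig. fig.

1.02 meV

Since E = pc for a photon, E = 1.637·10^-22 J.
Converting to meV: E = 1.022 meV ≈ 1.02 meV.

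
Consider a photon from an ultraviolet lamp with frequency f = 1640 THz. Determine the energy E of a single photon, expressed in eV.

6.78 eV

(h = 6.62607015e-34 J·s, 1 eV = 1.602176634e-19 J.)
Convert to SI: f = 1640 THz = 1.64e15 Hz.
The photon relation is E = hf, giving E = 1.087e-18 J.
Converting to eV: E = 6.782 eV ≈ 6.78 eV.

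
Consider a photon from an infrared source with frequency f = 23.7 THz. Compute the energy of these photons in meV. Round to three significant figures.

98.0 meV

Take h = 6.62607015e-34 J·s, 1 eV = 1.602176634e-19 J.
In SI units: f = 23.7 THz = 2.37e13 Hz.
The photon relation is E = hf, giving E = 1.570e-20 J.
Converting to meV: E = 98.02 meV ≈ 98.0 meV.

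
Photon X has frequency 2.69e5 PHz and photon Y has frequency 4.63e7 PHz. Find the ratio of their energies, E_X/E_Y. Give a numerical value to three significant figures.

5.81e-3

E_X = 1.782e-13 J (from frequency = 2.69e5 PHz, via E = hf).
E_Y = 3.068e-11 J (from frequency = 4.63e7 PHz, via E = hf).
Ratio = 1.782e-13 / 3.068e-11 = 5.81e-3.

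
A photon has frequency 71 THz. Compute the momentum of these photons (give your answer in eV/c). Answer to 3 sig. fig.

First convert: f = 71 THz = 7.1·10^13 Hz.
The photon relation is p = hf/c, giving p = 1.569·10^-28 kg·m/s.
Converting to eV/c: p = 0.2936 eV/c ≈ 0.294 eV/c.

0.294 eV/c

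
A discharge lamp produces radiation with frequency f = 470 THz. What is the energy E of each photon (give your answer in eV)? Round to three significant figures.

Use h = 6.62607015·10^-34 J·s, 1 eV = 1.602176634·10^-19 J.
First convert: f = 470 THz = 4.7·10^14 Hz.
Apply E = hf: E = 3.114·10^-19 J.
Converting to eV: E = 1.944 eV ≈ 1.94 eV.

1.94 eV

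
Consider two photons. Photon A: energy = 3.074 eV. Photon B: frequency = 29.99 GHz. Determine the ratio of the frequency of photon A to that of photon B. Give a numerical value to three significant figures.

f_A = 7.433 × 10^14 Hz (from energy = 3.074 eV, via f = E/h).
f_B = 2.999 × 10^10 Hz (from frequency = 29.99 GHz, via f given directly).
Ratio = 7.433 × 10^14 / 2.999 × 10^10 = 2.48 × 10^4.

2.48 × 10^4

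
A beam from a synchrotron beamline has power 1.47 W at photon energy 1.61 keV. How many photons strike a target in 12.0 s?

6.84e16 photons

Total energy: E_total = P·t = 1.47 × 12.0 = 17.64 J.
Per-photon energy: E = 2.580e-16 J.
N = E_total / E_photon = 6.84e16.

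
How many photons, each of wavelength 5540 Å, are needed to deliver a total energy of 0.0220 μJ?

Per-photon energy: E = 3.586·10^-19 J (from wavelength = 5540 Å).
N = E_total / E_photon = 2.20·10^-8 J / 3.586·10^-19 J = 6.14·10^10.

6.14·10^10 photons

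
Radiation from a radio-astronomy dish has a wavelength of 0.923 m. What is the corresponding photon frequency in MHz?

Apply f = c/λ: f = 3.248 × 10^8 Hz.
Converting to MHz: f = 324.8 MHz ≈ 325 MHz.

325 MHz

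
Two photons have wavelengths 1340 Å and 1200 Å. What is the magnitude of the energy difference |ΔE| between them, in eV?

Using E = hc/λ: E₁ = 1.4824e-18 J, E₂ = 1.6554e-18 J.
|ΔE| = |1.4824e-18 − 1.6554e-18| = 1.73e-19 J = 1.08 eV.

1.08 eV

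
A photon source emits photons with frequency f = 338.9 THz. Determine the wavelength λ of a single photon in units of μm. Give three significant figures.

(c = 2.99792458·10^8 m/s.)
First convert: f = 338.9 THz = 3.389·10^14 Hz.
The photon relation is λ = c/f, giving λ = 8.846·10^-7 m.
Converting to μm: λ = 0.8846 μm ≈ 0.885 μm.

0.885 μm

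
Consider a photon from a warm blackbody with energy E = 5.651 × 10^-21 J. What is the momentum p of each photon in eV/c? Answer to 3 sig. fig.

0.0353 eV/c

For a photon p = E/c, so p = 1.885 × 10^-29 kg·m/s.
Converting to eV/c: p = 0.03527 eV/c ≈ 0.0353 eV/c.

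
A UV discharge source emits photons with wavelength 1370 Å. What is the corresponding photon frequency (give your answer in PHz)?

2.19 PHz

Take c = 2.99792458e8 m/s.
In SI units: λ = 1370 Å = 1.37e-7 m.
For a photon f = c/λ, so f = 2.188e15 Hz.
Converting to PHz: f = 2.188 PHz ≈ 2.19 PHz.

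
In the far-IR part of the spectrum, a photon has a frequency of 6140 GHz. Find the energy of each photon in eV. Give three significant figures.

First convert: f = 6140 GHz = 6.14e12 Hz.
Apply E = hf: E = 4.068e-21 J.
Converting to eV: E = 0.02539 eV ≈ 0.0254 eV.

0.0254 eV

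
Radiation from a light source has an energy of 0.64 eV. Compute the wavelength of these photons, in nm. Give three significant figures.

Take h = 6.62607015 × 10^-34 J·s, c = 2.99792458 × 10^8 m/s, 1 eV = 1.602176634 × 10^-19 J.
First convert: E = 0.64 eV = 1.0254 × 10^-19 J.
The photon relation is λ = hc/E, giving λ = 1.937 × 10^-6 m.
Converting to nm: λ = 1937 nm ≈ 1940 nm.

1940 nm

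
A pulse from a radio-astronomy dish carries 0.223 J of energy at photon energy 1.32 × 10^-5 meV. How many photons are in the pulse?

Per-photon energy: E = 2.115 × 10^-27 J (from energy = 1.32 × 10^-5 meV).
N = E_total / E_photon = 0.223 J / 2.115 × 10^-27 J = 1.05 × 10^26.

1.05 × 10^26 photons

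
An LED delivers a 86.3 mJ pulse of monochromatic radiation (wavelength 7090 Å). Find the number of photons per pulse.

3.08·10^17 photons

Per-photon energy: E = 2.802·10^-19 J (from wavelength = 7090 Å).
N = E_total / E_photon = 0.0863 J / 2.802·10^-19 J = 3.08·10^17.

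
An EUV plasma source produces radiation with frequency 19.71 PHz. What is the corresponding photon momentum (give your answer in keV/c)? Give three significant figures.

0.0815 keV/c

Take h = 6.62607015 × 10^-34 J·s, c = 2.99792458 × 10^8 m/s, 1 eV = 1.602176634 × 10^-19 J.
First convert: f = 19.71 PHz = 1.971 × 10^16 Hz.
Apply p = hf/c: p = 4.356 × 10^-26 kg·m/s.
Converting to keV/c: p = 0.08151 keV/c ≈ 0.0815 keV/c.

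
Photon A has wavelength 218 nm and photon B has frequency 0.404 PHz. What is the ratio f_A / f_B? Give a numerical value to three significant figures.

3.40

f_A = 1.375 × 10^15 Hz (from wavelength = 218 nm, via f = c/λ).
f_B = 4.040 × 10^14 Hz (from frequency = 0.404 PHz, via f given directly).
Ratio = 1.375 × 10^15 / 4.040 × 10^14 = 3.40.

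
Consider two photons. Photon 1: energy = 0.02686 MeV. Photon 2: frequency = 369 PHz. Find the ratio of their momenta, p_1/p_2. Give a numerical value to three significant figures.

p_1 = 1.435e-23 kg·m/s (from energy = 0.02686 MeV, via p = E/c).
p_2 = 8.156e-25 kg·m/s (from frequency = 369 PHz, via p = hf/c).
Ratio = 1.435e-23 / 8.156e-25 = 17.6.

17.6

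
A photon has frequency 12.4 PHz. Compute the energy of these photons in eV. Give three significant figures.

(h = 6.62607015 × 10^-34 J·s, 1 eV = 1.602176634 × 10^-19 J.)
Convert to SI: f = 12.4 PHz = 1.24 × 10^16 Hz.
Since E = hf for a photon, E = 8.216 × 10^-18 J.
Converting to eV: E = 51.28 eV ≈ 51.3 eV.

51.3 eV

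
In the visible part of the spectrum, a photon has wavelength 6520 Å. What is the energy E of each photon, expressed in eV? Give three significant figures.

(h = 6.62607015 × 10^-34 J·s, c = 2.99792458 × 10^8 m/s, 1 eV = 1.602176634 × 10^-19 J.)
In SI units: λ = 6520 Å = 6.52 × 10^-7 m.
The photon relation is E = hc/λ, giving E = 3.047 × 10^-19 J.
Converting to eV: E = 1.902 eV ≈ 1.90 eV.

1.90 eV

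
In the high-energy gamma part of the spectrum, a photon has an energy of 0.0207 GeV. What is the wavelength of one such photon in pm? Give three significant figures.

(h = 6.62607015e-34 J·s, c = 2.99792458e8 m/s, 1 eV = 1.602176634e-19 J.)
First convert: E = 0.0207 GeV = 3.3165e-12 J.
For a photon λ = hc/E, so λ = 5.990e-14 m.
Converting to pm: λ = 0.05990 pm ≈ 0.0599 pm.

0.0599 pm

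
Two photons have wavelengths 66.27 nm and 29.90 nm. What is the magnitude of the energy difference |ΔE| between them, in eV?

22.8 eV

Using E = hc/λ: E₁ = 2.9975 × 10^-18 J, E₂ = 6.6436 × 10^-18 J.
|ΔE| = |2.9975 × 10^-18 − 6.6436 × 10^-18| = 3.65 × 10^-18 J = 22.8 eV.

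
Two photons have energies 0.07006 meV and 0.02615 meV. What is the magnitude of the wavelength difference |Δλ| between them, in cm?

2.97 cm

Using λ = hc/E: λ₁ = 0.017697 m, λ₂ = 0.047413 m.
|Δλ| = |0.017697 − 0.047413| = 0.0297 m = 2.97 cm.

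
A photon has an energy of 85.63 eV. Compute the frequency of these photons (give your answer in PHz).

20.7 PHz

(h = 6.62607015e-34 J·s, 1 eV = 1.602176634e-19 J.)
In SI units: E = 85.63 eV = 1.3719e-17 J.
For a photon f = E/h, so f = 2.071e16 Hz.
Converting to PHz: f = 20.71 PHz ≈ 20.7 PHz.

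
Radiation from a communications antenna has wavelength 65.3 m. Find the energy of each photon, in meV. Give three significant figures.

1.90e-5 meV

The photon relation is E = hc/λ, giving E = 3.042e-27 J.
Converting to meV: E = 1.899e-5 meV ≈ 1.90e-5 meV.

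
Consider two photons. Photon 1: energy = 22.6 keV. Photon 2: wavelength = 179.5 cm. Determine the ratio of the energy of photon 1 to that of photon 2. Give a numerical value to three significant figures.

E_1 = 3.621e-15 J (from energy = 22.6 keV, via E given directly).
E_2 = 1.107e-25 J (from wavelength = 179.5 cm, via E = hc/λ).
Ratio = 3.621e-15 / 1.107e-25 = 3.27e10.

3.27e10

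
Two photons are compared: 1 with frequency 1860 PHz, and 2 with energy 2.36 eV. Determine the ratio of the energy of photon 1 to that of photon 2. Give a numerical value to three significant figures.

E_1 = 1.232·10^-15 J (from frequency = 1860 PHz, via E = hf).
E_2 = 3.781·10^-19 J (from energy = 2.36 eV, via E given directly).
Ratio = 1.232·10^-15 / 3.781·10^-19 = 3260.

3260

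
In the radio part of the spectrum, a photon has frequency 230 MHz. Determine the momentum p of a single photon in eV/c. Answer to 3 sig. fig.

Take h = 6.62607015e-34 J·s, c = 2.99792458e8 m/s, 1 eV = 1.602176634e-19 J.
In SI units: f = 230 MHz = 2.3e8 Hz.
The photon relation is p = hf/c, giving p = 5.084e-34 kg·m/s.
Converting to eV/c: p = 9.512e-7 eV/c ≈ 9.51e-7 eV/c.

9.51e-7 eV/c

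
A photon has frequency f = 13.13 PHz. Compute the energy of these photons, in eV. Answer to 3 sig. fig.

Take h = 6.62607015 × 10^-34 J·s, 1 eV = 1.602176634 × 10^-19 J.
First convert: f = 13.13 PHz = 1.313 × 10^16 Hz.
The photon relation is E = hf, giving E = 8.700 × 10^-18 J.
Converting to eV: E = 54.30 eV ≈ 54.3 eV.

54.3 eV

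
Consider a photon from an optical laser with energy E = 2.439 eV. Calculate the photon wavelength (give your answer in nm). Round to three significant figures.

Use h = 6.62607015·10^-34 J·s, c = 2.99792458·10^8 m/s, 1 eV = 1.602176634·10^-19 J.
Convert to SI: E = 2.439 eV = 3.9077·10^-19 J.
Apply λ = hc/E: λ = 5.083·10^-7 m.
Converting to nm: λ = 508.3 nm ≈ 508 nm.

508 nm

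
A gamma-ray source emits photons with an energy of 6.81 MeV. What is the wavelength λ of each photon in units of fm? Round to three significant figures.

Take h = 6.62607015 × 10^-34 J·s, c = 2.99792458 × 10^8 m/s, 1 eV = 1.602176634 × 10^-19 J.
First convert: E = 6.81 MeV = 1.0911 × 10^-12 J.
Apply λ = hc/E: λ = 1.821 × 10^-13 m.
Converting to fm: λ = 182.1 fm ≈ 182 fm.

182 fm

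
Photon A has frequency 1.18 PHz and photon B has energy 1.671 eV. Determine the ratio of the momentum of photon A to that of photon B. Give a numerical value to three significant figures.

2.92

p_A = 2.608 × 10^-27 kg·m/s (from frequency = 1.18 PHz, via p = hf/c).
p_B = 8.930 × 10^-28 kg·m/s (from energy = 1.671 eV, via p = E/c).
Ratio = 2.608 × 10^-27 / 8.930 × 10^-28 = 2.92.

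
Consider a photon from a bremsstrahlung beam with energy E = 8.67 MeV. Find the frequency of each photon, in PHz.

Use h = 6.62607015 × 10^-34 J·s, 1 eV = 1.602176634 × 10^-19 J.
In SI units: E = 8.67 MeV = 1.3891 × 10^-12 J.
For a photon f = E/h, so f = 2.096 × 10^21 Hz.
Converting to PHz: f = 2.096 × 10^6 PHz ≈ 2.10 × 10^6 PHz.

2.10 × 10^6 PHz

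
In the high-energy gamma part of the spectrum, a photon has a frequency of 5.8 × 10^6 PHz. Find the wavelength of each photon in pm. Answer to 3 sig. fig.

0.0517 pm

(c = 2.99792458 × 10^8 m/s.)
In SI units: f = 5.8 × 10^6 PHz = 5.8 × 10^21 Hz.
For a photon λ = c/f, so λ = 5.169 × 10^-14 m.
Converting to pm: λ = 0.05169 pm ≈ 0.0517 pm.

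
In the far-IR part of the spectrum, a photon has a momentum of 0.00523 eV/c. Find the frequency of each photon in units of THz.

1.26 THz

(h = 6.62607015e-34 J·s, c = 2.99792458e8 m/s, 1 eV = 1.602176634e-19 J.)
In SI units: p = 0.00523 eV/c = 2.7951e-30 kg·m/s.
The photon relation is f = pc/h, giving f = 1.265e12 Hz.
Converting to THz: f = 1.265 THz ≈ 1.26 THz.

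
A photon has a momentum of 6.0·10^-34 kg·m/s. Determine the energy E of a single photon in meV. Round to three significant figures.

1.12·10^-3 meV

(c = 2.99792458·10^8 m/s, 1 eV = 1.602176634·10^-19 J.)
Apply E = pc: E = 1.799·10^-25 J.
Converting to meV: E = 0.001123 meV ≈ 1.12·10^-3 meV.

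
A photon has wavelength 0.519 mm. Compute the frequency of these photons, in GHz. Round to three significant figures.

578 GHz

(c = 2.99792458·10^8 m/s.)
First convert: λ = 0.519 mm = 5.19·10^-4 m.
Since f = c/λ for a photon, f = 5.776·10^11 Hz.
Converting to GHz: f = 577.6 GHz ≈ 578 GHz.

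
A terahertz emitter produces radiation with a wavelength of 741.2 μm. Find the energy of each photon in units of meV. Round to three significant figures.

Take h = 6.62607015 × 10^-34 J·s, c = 2.99792458 × 10^8 m/s, 1 eV = 1.602176634 × 10^-19 J.
First convert: λ = 741.2 μm = 7.412 × 10^-4 m.
Since E = hc/λ for a photon, E = 2.680 × 10^-22 J.
Converting to meV: E = 1.673 meV ≈ 1.67 meV.

1.67 meV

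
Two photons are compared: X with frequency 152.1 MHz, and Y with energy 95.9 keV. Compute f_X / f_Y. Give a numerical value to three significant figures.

6.56 × 10^-12

f_X = 1.521 × 10^8 Hz (from frequency = 152.1 MHz, via f given directly).
f_Y = 2.319 × 10^19 Hz (from energy = 95.9 keV, via f = E/h).
Ratio = 1.521 × 10^8 / 2.319 × 10^19 = 6.56 × 10^-12.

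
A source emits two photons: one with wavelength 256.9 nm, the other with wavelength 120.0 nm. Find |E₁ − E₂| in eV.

5.51 eV

Using E = hc/λ: E₁ = 7.7324e-19 J, E₂ = 1.6554e-18 J.
|ΔE| = |7.7324e-19 − 1.6554e-18| = 8.82e-19 J = 5.51 eV.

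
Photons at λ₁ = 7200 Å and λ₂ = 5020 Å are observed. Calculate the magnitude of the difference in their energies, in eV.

Using E = hc/λ: E₁ = 2.759·10^-19 J, E₂ = 3.957·10^-19 J.
|ΔE| = |2.759·10^-19 − 3.957·10^-19| = 1.20·10^-19 J = 0.748 eV.

0.748 eV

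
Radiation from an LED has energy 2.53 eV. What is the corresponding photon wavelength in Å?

Convert to SI: E = 2.53 eV = 4.0535·10^-19 J.
Since λ = hc/E for a photon, λ = 4.901·10^-7 m.
Converting to Å: λ = 4901 Å ≈ 4900 Å.

4900 Å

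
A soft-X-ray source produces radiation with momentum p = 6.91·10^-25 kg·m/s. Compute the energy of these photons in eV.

Use c = 2.99792458·10^8 m/s, 1 eV = 1.602176634·10^-19 J.
For a photon E = pc, so E = 2.072·10^-16 J.
Converting to eV: E = 1293 eV ≈ 1290 eV.

1290 eV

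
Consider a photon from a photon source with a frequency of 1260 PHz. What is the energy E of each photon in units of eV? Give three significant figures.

Take h = 6.62607015·10^-34 J·s, 1 eV = 1.602176634·10^-19 J.
Convert to SI: f = 1260 PHz = 1.26·10^18 Hz.
Since E = hf for a photon, E = 8.349·10^-16 J.
Converting to eV: E = 5211 eV ≈ 5210 eV.

5210 eV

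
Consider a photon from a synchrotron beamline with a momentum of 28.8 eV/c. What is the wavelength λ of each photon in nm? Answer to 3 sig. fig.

Take h = 6.62607015e-34 J·s, c = 2.99792458e8 m/s, 1 eV = 1.602176634e-19 J.
Convert to SI: p = 28.8 eV/c = 1.5392e-26 kg·m/s.
The photon relation is λ = h/p, giving λ = 4.305e-8 m.
Converting to nm: λ = 43.05 nm ≈ 43.1 nm.

43.1 nm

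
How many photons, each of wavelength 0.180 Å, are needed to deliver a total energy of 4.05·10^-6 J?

Per-photon energy: E = 1.104·10^-14 J (from wavelength = 0.180 Å).
N = E_total / E_photon = 4.05·10^-6 J / 1.104·10^-14 J = 3.67·10^8.

3.67·10^8 photons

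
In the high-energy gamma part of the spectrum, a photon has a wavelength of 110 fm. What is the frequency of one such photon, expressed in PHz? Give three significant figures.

2.73e6 PHz

In SI units: λ = 110 fm = 1.10e-13 m.
The photon relation is f = c/λ, giving f = 2.725e21 Hz.
Converting to PHz: f = 2.725e6 PHz ≈ 2.73e6 PHz.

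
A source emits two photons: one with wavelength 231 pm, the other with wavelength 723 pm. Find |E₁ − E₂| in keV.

3.65 keV

Using E = hc/λ: E₁ = 8.599 × 10^-16 J, E₂ = 2.748 × 10^-16 J.
|ΔE| = |8.599 × 10^-16 − 2.748 × 10^-16| = 5.85 × 10^-16 J = 3.65 keV.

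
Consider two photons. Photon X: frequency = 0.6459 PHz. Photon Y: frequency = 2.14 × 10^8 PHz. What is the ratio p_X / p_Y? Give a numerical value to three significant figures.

3.02 × 10^-9

p_X = 1.428 × 10^-27 kg·m/s (from frequency = 0.6459 PHz, via p = hf/c).
p_Y = 4.730 × 10^-19 kg·m/s (from frequency = 2.14 × 10^8 PHz, via p = hf/c).
Ratio = 1.428 × 10^-27 / 4.730 × 10^-19 = 3.02 × 10^-9.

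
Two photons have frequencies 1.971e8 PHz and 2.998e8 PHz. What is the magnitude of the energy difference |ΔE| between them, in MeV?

425 MeV

Using E = hf: E₁ = 1.3060e-10 J, E₂ = 1.9865e-10 J.
|ΔE| = |1.3060e-10 − 1.9865e-10| = 6.80e-11 J = 425 MeV.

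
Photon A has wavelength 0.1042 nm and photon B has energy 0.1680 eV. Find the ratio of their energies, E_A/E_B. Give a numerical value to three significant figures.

E_A = 1.906 × 10^-15 J (from wavelength = 0.1042 nm, via E = hc/λ).
E_B = 2.692 × 10^-20 J (from energy = 0.1680 eV, via E given directly).
Ratio = 1.906 × 10^-15 / 2.692 × 10^-20 = 7.08 × 10^4.

7.08 × 10^4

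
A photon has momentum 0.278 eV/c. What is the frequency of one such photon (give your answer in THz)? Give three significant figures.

Use h = 6.62607015 × 10^-34 J·s, c = 2.99792458 × 10^8 m/s, 1 eV = 1.602176634 × 10^-19 J.
First convert: p = 0.278 eV/c = 1.4857 × 10^-28 kg·m/s.
Apply f = pc/h: f = 6.722 × 10^13 Hz.
Converting to THz: f = 67.22 THz ≈ 67.2 THz.

67.2 THz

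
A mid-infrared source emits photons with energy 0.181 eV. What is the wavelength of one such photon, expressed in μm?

Use h = 6.62607015e-34 J·s, c = 2.99792458e8 m/s, 1 eV = 1.602176634e-19 J.
In SI units: E = 0.181 eV = 2.8999e-20 J.
Apply λ = hc/E: λ = 6.850e-6 m.
Converting to μm: λ = 6.850 μm ≈ 6.85 μm.

6.85 μm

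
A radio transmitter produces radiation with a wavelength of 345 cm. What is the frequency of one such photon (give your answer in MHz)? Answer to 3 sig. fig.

86.9 MHz

(c = 2.99792458 × 10^8 m/s.)
Convert to SI: λ = 345 cm = 3.45 m.
Since f = c/λ for a photon, f = 8.690 × 10^7 Hz.
Converting to MHz: f = 86.90 MHz ≈ 86.9 MHz.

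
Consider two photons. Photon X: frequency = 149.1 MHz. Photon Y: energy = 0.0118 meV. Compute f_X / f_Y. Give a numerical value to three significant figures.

f_X = 1.491 × 10^8 Hz (from frequency = 149.1 MHz, via f given directly).
f_Y = 2.853 × 10^9 Hz (from energy = 0.0118 meV, via f = E/h).
Ratio = 1.491 × 10^8 / 2.853 × 10^9 = 0.0523.

0.0523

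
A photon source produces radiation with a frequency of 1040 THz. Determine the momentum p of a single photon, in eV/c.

4.30 eV/c

(h = 6.62607015 × 10^-34 J·s, c = 2.99792458 × 10^8 m/s, 1 eV = 1.602176634 × 10^-19 J.)
First convert: f = 1040 THz = 1.04 × 10^15 Hz.
For a photon p = hf/c, so p = 2.299 × 10^-27 kg·m/s.
Converting to eV/c: p = 4.301 eV/c ≈ 4.30 eV/c.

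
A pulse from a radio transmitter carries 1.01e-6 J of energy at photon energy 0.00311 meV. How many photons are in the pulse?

Per-photon energy: E = 4.983e-25 J (from energy = 0.00311 meV).
N = E_total / E_photon = 1.01e-6 J / 4.983e-25 J = 2.03e18.

2.03e18 photons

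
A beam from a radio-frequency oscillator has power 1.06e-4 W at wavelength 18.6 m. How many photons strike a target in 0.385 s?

3.82e21 photons

Total energy: E_total = P·t = 1.06e-4 × 0.385 = 4.081e-5 J.
Per-photon energy: E = 1.068e-26 J.
N = E_total / E_photon = 3.82e21.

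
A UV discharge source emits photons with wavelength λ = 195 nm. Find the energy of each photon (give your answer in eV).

Take h = 6.62607015 × 10^-34 J·s, c = 2.99792458 × 10^8 m/s, 1 eV = 1.602176634 × 10^-19 J.
In SI units: λ = 195 nm = 1.95 × 10^-7 m.
The photon relation is E = hc/λ, giving E = 1.019 × 10^-18 J.
Converting to eV: E = 6.358 eV ≈ 6.36 eV.

6.36 eV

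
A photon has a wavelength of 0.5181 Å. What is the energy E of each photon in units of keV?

23.9 keV

Take h = 6.62607015·10^-34 J·s, c = 2.99792458·10^8 m/s, 1 eV = 1.602176634·10^-19 J.
First convert: λ = 0.5181 Å = 5.181·10^-11 m.
For a photon E = hc/λ, so E = 3.834·10^-15 J.
Converting to keV: E = 23.93 keV ≈ 23.9 keV.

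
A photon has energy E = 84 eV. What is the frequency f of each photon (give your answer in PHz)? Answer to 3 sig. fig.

Use h = 6.62607015·10^-34 J·s, 1 eV = 1.602176634·10^-19 J.
In SI units: E = 84 eV = 1.3458·10^-17 J.
Since f = E/h for a photon, f = 2.031·10^16 Hz.
Converting to PHz: f = 20.31 PHz ≈ 20.3 PHz.

20.3 PHz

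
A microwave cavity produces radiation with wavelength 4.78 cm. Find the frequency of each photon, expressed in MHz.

Convert to SI: λ = 4.78 cm = 0.0478 m.
The photon relation is f = c/λ, giving f = 6.272e9 Hz.
Converting to MHz: f = 6272 MHz ≈ 6270 MHz.

6270 MHz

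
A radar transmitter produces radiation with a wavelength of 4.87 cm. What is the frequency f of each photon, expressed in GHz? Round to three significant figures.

Use c = 2.99792458e8 m/s.
Convert to SI: λ = 4.87 cm = 0.0487 m.
For a photon f = c/λ, so f = 6.156e9 Hz.
Converting to GHz: f = 6.156 GHz ≈ 6.16 GHz.

6.16 GHz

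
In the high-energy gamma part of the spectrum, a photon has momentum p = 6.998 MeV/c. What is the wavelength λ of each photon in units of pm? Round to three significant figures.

Use h = 6.62607015·10^-34 J·s, c = 2.99792458·10^8 m/s, 1 eV = 1.602176634·10^-19 J.
Convert to SI: p = 6.998 MeV/c = 3.7399·10^-21 kg·m/s.
Apply λ = h/p: λ = 1.772·10^-13 m.
Converting to pm: λ = 0.1772 pm ≈ 0.177 pm.

0.177 pm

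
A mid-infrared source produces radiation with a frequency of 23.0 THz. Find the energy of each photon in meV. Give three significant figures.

95.1 meV

(h = 6.62607015e-34 J·s, 1 eV = 1.602176634e-19 J.)
First convert: f = 23.0 THz = 2.30e13 Hz.
Since E = hf for a photon, E = 1.524e-20 J.
Converting to meV: E = 95.12 meV ≈ 95.1 meV.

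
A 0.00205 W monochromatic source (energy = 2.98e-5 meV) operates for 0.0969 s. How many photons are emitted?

Total energy: E_total = P·t = 0.00205 × 0.0969 = 1.986e-4 J.
Per-photon energy: E = 4.774e-27 J.
N = E_total / E_photon = 4.16e22.

4.16e22 photons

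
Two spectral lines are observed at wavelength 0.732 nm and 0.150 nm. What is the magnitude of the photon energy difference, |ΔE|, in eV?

6570 eV

Using E = hc/λ: E₁ = 2.714 × 10^-16 J, E₂ = 1.324 × 10^-15 J.
|ΔE| = |2.714 × 10^-16 − 1.324 × 10^-15| = 1.05 × 10^-15 J = 6570 eV.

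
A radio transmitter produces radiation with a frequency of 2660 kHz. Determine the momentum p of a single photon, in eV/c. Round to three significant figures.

1.10 × 10^-8 eV/c

First convert: f = 2660 kHz = 2.66 × 10^6 Hz.
Apply p = hf/c: p = 5.879 × 10^-36 kg·m/s.
Converting to eV/c: p = 1.100 × 10^-8 eV/c ≈ 1.10 × 10^-8 eV/c.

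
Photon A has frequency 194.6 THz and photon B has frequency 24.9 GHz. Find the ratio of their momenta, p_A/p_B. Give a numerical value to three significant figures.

7820

p_A = 4.301 × 10^-28 kg·m/s (from frequency = 194.6 THz, via p = hf/c).
p_B = 5.503 × 10^-32 kg·m/s (from frequency = 24.9 GHz, via p = hf/c).
Ratio = 4.301 × 10^-28 / 5.503 × 10^-32 = 7820.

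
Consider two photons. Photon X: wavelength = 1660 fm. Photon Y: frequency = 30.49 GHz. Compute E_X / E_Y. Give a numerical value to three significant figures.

E_X = 1.197 × 10^-13 J (from wavelength = 1660 fm, via E = hc/λ).
E_Y = 2.020 × 10^-23 J (from frequency = 30.49 GHz, via E = hf).
Ratio = 1.197 × 10^-13 / 2.020 × 10^-23 = 5.92 × 10^9.

5.92 × 10^9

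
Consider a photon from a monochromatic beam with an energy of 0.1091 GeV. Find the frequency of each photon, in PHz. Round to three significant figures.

2.64e7 PHz

In SI units: E = 0.1091 GeV = 1.7480e-11 J.
The photon relation is f = E/h, giving f = 2.638e22 Hz.
Converting to PHz: f = 2.638e7 PHz ≈ 2.64e7 PHz.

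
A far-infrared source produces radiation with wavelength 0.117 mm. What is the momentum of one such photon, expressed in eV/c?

0.0106 eV/c

First convert: λ = 0.117 mm = 1.17 × 10^-4 m.
Apply p = h/λ: p = 5.663 × 10^-30 kg·m/s.
Converting to eV/c: p = 0.01060 eV/c ≈ 0.0106 eV/c.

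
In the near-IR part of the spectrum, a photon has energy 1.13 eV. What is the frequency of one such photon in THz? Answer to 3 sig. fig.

Take h = 6.62607015e-34 J·s, 1 eV = 1.602176634e-19 J.
In SI units: E = 1.13 eV = 1.8105e-19 J.
Since f = E/h for a photon, f = 2.732e14 Hz.
Converting to THz: f = 273.2 THz ≈ 273 THz.

273 THz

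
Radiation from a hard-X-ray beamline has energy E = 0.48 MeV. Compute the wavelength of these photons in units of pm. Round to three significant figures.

2.58 pm

Take h = 6.62607015·10^-34 J·s, c = 2.99792458·10^8 m/s, 1 eV = 1.602176634·10^-19 J.
Convert to SI: E = 0.48 MeV = 7.6904·10^-14 J.
For a photon λ = hc/E, so λ = 2.583·10^-12 m.
Converting to pm: λ = 2.583 pm ≈ 2.58 pm.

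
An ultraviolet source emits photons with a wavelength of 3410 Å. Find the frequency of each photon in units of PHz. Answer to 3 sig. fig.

0.879 PHz

(c = 2.99792458e8 m/s.)
Convert to SI: λ = 3410 Å = 3.41e-7 m.
Apply f = c/λ: f = 8.792e14 Hz.
Converting to PHz: f = 0.8792 PHz ≈ 0.879 PHz.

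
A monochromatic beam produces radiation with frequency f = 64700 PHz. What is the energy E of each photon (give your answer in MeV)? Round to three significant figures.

0.268 MeV

First convert: f = 64700 PHz = 6.47 × 10^19 Hz.
Apply E = hf: E = 4.287 × 10^-14 J.
Converting to MeV: E = 0.2676 MeV ≈ 0.268 MeV.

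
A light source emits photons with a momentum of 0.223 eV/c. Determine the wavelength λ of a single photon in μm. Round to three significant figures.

First convert: p = 0.223 eV/c = 1.1918·10^-28 kg·m/s.
For a photon λ = h/p, so λ = 5.560·10^-6 m.
Converting to μm: λ = 5.560 μm ≈ 5.56 μm.

5.56 μm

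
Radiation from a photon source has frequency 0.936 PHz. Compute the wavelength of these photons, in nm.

Use c = 2.99792458 × 10^8 m/s.
First convert: f = 0.936 PHz = 9.36 × 10^14 Hz.
The photon relation is λ = c/f, giving λ = 3.203 × 10^-7 m.
Converting to nm: λ = 320.3 nm ≈ 320 nm.

320 nm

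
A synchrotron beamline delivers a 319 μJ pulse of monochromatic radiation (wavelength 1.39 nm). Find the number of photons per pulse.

Per-photon energy: E = 1.429·10^-16 J (from wavelength = 1.39 nm).
N = E_total / E_photon = 3.19·10^-4 J / 1.429·10^-16 J = 2.23·10^12.

2.23·10^12 photons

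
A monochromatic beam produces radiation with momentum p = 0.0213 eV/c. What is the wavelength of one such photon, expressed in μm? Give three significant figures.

58.2 μm

In SI units: p = 0.0213 eV/c = 1.1383 × 10^-29 kg·m/s.
The photon relation is λ = h/p, giving λ = 5.821 × 10^-5 m.
Converting to μm: λ = 58.21 μm ≈ 58.2 μm.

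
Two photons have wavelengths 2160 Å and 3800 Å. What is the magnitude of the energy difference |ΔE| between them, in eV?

Using E = hc/λ: E₁ = 9.197e-19 J, E₂ = 5.227e-19 J.
|ΔE| = |9.197e-19 − 5.227e-19| = 3.97e-19 J = 2.48 eV.

2.48 eV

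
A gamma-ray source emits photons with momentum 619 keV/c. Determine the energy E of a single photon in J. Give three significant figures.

9.92e-14 J

Use c = 2.99792458e8 m/s, 1 eV = 1.602176634e-19 J.
First convert: p = 619 keV/c = 3.3081e-22 kg·m/s.
Since E = pc for a photon, E = 9.917e-14 J.
So E ≈ 9.92e-14 J.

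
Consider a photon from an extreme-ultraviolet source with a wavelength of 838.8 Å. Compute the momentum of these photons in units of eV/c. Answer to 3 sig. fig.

Convert to SI: λ = 838.8 Å = 8.388e-8 m.
Since p = h/λ for a photon, p = 7.899e-27 kg·m/s.
Converting to eV/c: p = 14.78 eV/c ≈ 14.8 eV/c.

14.8 eV/c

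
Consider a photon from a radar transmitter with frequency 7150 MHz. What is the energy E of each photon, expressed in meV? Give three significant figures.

First convert: f = 7150 MHz = 7.15·10^9 Hz.
For a photon E = hf, so E = 4.738·10^-24 J.
Converting to meV: E = 0.02957 meV ≈ 0.0296 meV.

0.0296 meV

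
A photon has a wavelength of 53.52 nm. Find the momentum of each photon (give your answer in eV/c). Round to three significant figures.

23.2 eV/c

Convert to SI: λ = 53.52 nm = 5.352·10^-8 m.
Apply p = h/λ: p = 1.238·10^-26 kg·m/s.
Converting to eV/c: p = 23.17 eV/c ≈ 23.2 eV/c.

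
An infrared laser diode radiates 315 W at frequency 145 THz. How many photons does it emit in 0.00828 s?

2.71 × 10^19 photons

Total energy: E_total = P·t = 315 × 0.00828 = 2.608 J.
Per-photon energy: E = 9.608 × 10^-20 J.
N = E_total / E_photon = 2.71 × 10^19.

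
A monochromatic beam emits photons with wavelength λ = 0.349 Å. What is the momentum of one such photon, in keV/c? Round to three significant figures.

(h = 6.62607015 × 10^-34 J·s, c = 2.99792458 × 10^8 m/s, 1 eV = 1.602176634 × 10^-19 J.)
First convert: λ = 0.349 Å = 3.49 × 10^-11 m.
For a photon p = h/λ, so p = 1.899 × 10^-23 kg·m/s.
Converting to keV/c: p = 35.53 keV/c ≈ 35.5 keV/c.

35.5 keV/c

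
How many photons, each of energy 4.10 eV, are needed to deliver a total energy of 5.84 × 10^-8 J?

8.89 × 10^10 photons

Per-photon energy: E = 6.569 × 10^-19 J (from energy = 4.10 eV).
N = E_total / E_photon = 5.84 × 10^-8 J / 6.569 × 10^-19 J = 8.89 × 10^10.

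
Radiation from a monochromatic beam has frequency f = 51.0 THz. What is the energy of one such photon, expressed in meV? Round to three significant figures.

211 meV

Use h = 6.62607015 × 10^-34 J·s, 1 eV = 1.602176634 × 10^-19 J.
First convert: f = 51.0 THz = 5.10 × 10^13 Hz.
The photon relation is E = hf, giving E = 3.379 × 10^-20 J.
Converting to meV: E = 210.9 meV ≈ 211 meV.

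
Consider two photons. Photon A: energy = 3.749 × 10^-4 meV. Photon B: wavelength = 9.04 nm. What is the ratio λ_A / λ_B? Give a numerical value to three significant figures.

λ_A = 3.307 m (from energy = 3.749 × 10^-4 meV, via λ = hc/E).
λ_B = 9.040 × 10^-9 m (from wavelength = 9.04 nm, via λ given directly).
Ratio = 3.307 / 9.040 × 10^-9 = 3.66 × 10^8.

3.66 × 10^8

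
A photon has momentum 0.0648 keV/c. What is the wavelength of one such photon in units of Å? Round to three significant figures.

191 Å

(h = 6.62607015e-34 J·s, c = 2.99792458e8 m/s, 1 eV = 1.602176634e-19 J.)
In SI units: p = 0.0648 keV/c = 3.4631e-26 kg·m/s.
Apply λ = h/p: λ = 1.913e-8 m.
Converting to Å: λ = 191.3 Å ≈ 191 Å.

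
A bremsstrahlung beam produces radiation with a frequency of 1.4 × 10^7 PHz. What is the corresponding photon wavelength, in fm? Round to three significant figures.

21.4 fm

Take c = 2.99792458 × 10^8 m/s.
First convert: f = 1.4 × 10^7 PHz = 1.4 × 10^22 Hz.
For a photon λ = c/f, so λ = 2.141 × 10^-14 m.
Converting to fm: λ = 21.41 fm ≈ 21.4 fm.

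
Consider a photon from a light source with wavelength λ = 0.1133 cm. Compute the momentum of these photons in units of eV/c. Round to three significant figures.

1.09 × 10^-3 eV/c

Use h = 6.62607015 × 10^-34 J·s, c = 2.99792458 × 10^8 m/s, 1 eV = 1.602176634 × 10^-19 J.
Convert to SI: λ = 0.1133 cm = 0.001133 m.
For a photon p = h/λ, so p = 5.848 × 10^-31 kg·m/s.
Converting to eV/c: p = 0.001094 eV/c ≈ 1.09 × 10^-3 eV/c.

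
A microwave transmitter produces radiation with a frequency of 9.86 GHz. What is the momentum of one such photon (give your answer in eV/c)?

4.08 × 10^-5 eV/c

Use h = 6.62607015 × 10^-34 J·s, c = 2.99792458 × 10^8 m/s, 1 eV = 1.602176634 × 10^-19 J.
In SI units: f = 9.86 GHz = 9.86 × 10^9 Hz.
For a photon p = hf/c, so p = 2.179 × 10^-32 kg·m/s.
Converting to eV/c: p = 4.078 × 10^-5 eV/c ≈ 4.08 × 10^-5 eV/c.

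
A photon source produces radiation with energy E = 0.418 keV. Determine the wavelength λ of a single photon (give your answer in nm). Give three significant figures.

2.97 nm

Take h = 6.62607015e-34 J·s, c = 2.99792458e8 m/s, 1 eV = 1.602176634e-19 J.
Convert to SI: E = 0.418 keV = 6.6971e-17 J.
Since λ = hc/E for a photon, λ = 2.966e-9 m.
Converting to nm: λ = 2.966 nm ≈ 2.97 nm.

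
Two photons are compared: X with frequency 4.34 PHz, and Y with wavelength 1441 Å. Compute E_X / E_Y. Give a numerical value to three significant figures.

2.09

E_X = 2.876e-18 J (from frequency = 4.34 PHz, via E = hf).
E_Y = 1.379e-18 J (from wavelength = 1441 Å, via E = hc/λ).
Ratio = 2.876e-18 / 1.379e-18 = 2.09.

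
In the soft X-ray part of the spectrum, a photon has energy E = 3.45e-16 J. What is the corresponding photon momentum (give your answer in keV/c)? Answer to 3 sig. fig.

2.15 keV/c

Apply p = E/c: p = 1.151e-24 kg·m/s.
Converting to keV/c: p = 2.153 keV/c ≈ 2.15 keV/c.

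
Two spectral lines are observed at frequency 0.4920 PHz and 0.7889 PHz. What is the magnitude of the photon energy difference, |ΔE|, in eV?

Using E = hf: E₁ = 3.2600e-19 J, E₂ = 5.2273e-19 J.
|ΔE| = |3.2600e-19 − 5.2273e-19| = 1.97e-19 J = 1.23 eV.

1.23 eV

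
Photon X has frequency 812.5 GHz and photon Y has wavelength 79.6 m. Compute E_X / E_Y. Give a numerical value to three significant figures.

E_X = 5.384 × 10^-22 J (from frequency = 812.5 GHz, via E = hf).
E_Y = 2.496 × 10^-27 J (from wavelength = 79.6 m, via E = hc/λ).
Ratio = 5.384 × 10^-22 / 2.496 × 10^-27 = 2.16 × 10^5.

2.16 × 10^5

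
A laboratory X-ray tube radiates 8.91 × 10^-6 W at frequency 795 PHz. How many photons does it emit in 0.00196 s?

3.32 × 10^7 photons

Total energy: E_total = P·t = 8.91 × 10^-6 × 0.00196 = 1.746 × 10^-8 J.
Per-photon energy: E = 5.268 × 10^-16 J.
N = E_total / E_photon = 3.32 × 10^7.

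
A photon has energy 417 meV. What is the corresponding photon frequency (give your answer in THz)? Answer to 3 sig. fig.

101 THz

In SI units: E = 417 meV = 6.6811e-20 J.
For a photon f = E/h, so f = 1.008e14 Hz.
Converting to THz: f = 100.8 THz ≈ 101 THz.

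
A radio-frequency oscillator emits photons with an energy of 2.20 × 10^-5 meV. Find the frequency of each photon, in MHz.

5.32 MHz

(h = 6.62607015 × 10^-34 J·s, 1 eV = 1.602176634 × 10^-19 J.)
In SI units: E = 2.20 × 10^-5 meV = 3.5248 × 10^-27 J.
For a photon f = E/h, so f = 5.320 × 10^6 Hz.
Converting to MHz: f = 5.320 MHz ≈ 5.32 MHz.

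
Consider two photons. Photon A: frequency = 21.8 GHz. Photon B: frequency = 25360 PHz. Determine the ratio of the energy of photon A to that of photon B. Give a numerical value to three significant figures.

E_A = 1.444 × 10^-23 J (from frequency = 21.8 GHz, via E = hf).
E_B = 1.680 × 10^-14 J (from frequency = 25360 PHz, via E = hf).
Ratio = 1.444 × 10^-23 / 1.680 × 10^-14 = 8.60 × 10^-10.

8.60 × 10^-10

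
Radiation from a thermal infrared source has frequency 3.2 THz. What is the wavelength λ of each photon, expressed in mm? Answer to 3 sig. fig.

0.0937 mm

Convert to SI: f = 3.2 THz = 3.2 × 10^12 Hz.
Apply λ = c/f: λ = 9.369 × 10^-5 m.
Converting to mm: λ = 0.09369 mm ≈ 0.0937 mm.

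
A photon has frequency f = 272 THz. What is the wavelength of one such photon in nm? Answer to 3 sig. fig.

1100 nm

In SI units: f = 272 THz = 2.72e14 Hz.
Apply λ = c/f: λ = 1.102e-6 m.
Converting to nm: λ = 1102 nm ≈ 1100 nm.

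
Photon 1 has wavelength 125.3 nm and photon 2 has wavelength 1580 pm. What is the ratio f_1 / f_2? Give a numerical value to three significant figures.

f_1 = 2.393e15 Hz (from wavelength = 125.3 nm, via f = c/λ).
f_2 = 1.897e17 Hz (from wavelength = 1580 pm, via f = c/λ).
Ratio = 2.393e15 / 1.897e17 = 0.0126.

0.0126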